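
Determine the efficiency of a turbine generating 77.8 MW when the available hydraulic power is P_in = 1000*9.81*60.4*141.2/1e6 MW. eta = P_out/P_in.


P_in = 1000 * 9.81 * 60.4 * 141.2 / 1e6 = 83.6644 MW
eta = 77.8 / 83.6644 = 0.9299


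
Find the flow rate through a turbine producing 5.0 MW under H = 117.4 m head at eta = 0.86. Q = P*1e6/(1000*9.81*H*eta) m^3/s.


Q = 5.0 * 1e6 / (1000 * 9.81 * 117.4 * 0.86) = 5.0482 m^3/s


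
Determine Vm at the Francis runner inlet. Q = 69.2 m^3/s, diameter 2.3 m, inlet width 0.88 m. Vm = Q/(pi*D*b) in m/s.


Vm = 69.2 / (pi * 2.3 * 0.88) = 10.8829 m/s


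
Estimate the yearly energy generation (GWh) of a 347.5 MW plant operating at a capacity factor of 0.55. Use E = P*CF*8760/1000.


E = 347.5 * 0.55 * 8760 / 1000 = 1674.2550 GWh


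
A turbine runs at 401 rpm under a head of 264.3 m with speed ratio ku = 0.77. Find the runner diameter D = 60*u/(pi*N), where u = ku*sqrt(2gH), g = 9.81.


u = 0.77 * sqrt(2*9.81*264.3) = 55.4484 m/s
D = 60 * 55.4484 / (pi * 401) = 2.6409 m


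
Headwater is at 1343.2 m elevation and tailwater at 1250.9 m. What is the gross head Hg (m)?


Hg = 1343.2 - 1250.9 = 92.3000 m


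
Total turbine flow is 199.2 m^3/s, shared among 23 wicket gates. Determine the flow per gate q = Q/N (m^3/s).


q = 199.2 / 23 = 8.6609 m^3/s


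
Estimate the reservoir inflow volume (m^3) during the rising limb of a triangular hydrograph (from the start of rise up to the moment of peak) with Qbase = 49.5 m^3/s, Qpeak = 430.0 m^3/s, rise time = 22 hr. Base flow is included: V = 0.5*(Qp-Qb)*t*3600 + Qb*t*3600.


V = 0.5*(430.0 - 49.5)*22*3600 + 49.5*22*3600 = 1.8988e+07 m^3


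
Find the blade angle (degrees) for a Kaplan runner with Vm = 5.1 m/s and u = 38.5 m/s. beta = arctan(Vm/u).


beta = arctan(5.1 / 38.5) = 7.5459 degrees


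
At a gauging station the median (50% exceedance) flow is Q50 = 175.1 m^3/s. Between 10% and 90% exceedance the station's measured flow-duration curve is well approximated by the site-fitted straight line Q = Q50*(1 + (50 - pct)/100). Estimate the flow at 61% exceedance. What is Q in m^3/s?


Q = 175.1 * (1 + (50 - 61)/100) = 155.8390 m^3/s


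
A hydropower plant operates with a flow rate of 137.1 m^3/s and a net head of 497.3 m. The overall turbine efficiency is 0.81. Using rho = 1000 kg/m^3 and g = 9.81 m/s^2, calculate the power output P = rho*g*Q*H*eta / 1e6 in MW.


P = 1000 * 9.81 * 137.1 * 497.3 * 0.81 / 1e6 = 541.7637 MW


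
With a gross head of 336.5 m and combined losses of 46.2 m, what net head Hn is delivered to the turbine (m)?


Hn = 336.5 - 46.2 = 290.3000 m


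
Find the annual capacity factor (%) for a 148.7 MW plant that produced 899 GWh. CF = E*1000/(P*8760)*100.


CF = 899 * 1000 / (148.7 * 8760) * 100 = 69.0152 %


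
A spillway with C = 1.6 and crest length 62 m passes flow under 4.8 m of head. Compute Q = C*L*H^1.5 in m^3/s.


Q = 1.6 * 62 * 4.8^1.5 = 1043.2143 m^3/s


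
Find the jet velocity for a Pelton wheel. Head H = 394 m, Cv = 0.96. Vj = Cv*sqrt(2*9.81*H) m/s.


Vj = 0.96 * sqrt(2*9.81*394) = 84.4051 m/s


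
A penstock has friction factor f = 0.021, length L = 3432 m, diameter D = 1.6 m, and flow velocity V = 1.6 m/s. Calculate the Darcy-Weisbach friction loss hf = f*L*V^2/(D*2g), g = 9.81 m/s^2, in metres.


hf = 0.021 * 3432 * 1.6^2 / (1.6 * 2 * 9.81) = 5.8774 m


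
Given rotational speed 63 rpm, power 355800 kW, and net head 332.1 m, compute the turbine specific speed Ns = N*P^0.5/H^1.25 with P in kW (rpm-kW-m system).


Ns = 63 * 355800^0.5 / 332.1^1.25 = 26.5068


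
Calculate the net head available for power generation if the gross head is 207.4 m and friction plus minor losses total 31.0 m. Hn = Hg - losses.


Hn = 207.4 - 31.0 = 176.4000 m


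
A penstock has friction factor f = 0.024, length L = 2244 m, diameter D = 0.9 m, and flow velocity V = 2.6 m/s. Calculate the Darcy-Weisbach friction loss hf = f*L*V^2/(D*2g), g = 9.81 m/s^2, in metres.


hf = 0.024 * 2244 * 2.6^2 / (0.9 * 2 * 9.81) = 20.6177 m


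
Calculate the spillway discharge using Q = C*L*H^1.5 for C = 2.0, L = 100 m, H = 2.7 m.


Q = 2.0 * 100 * 2.7^1.5 = 887.3105 m^3/s


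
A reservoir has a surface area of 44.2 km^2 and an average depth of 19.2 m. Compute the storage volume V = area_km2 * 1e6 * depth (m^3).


V = 44.2 * 1e6 * 19.2 = 8.4864e+08 m^3


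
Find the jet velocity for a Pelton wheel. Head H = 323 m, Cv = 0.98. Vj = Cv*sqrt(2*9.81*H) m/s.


Vj = 0.98 * sqrt(2*9.81*323) = 78.0148 m/s


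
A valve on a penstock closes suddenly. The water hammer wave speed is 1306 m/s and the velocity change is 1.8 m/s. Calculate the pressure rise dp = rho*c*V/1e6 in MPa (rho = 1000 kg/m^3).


dp = 1000 * 1306 * 1.8 / 1e6 = 2.3508 MPa


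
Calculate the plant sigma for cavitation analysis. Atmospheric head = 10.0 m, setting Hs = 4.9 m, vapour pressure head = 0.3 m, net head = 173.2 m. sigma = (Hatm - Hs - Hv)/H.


sigma = (10.0 - 4.9 - 0.3) / 173.2 = 0.0277


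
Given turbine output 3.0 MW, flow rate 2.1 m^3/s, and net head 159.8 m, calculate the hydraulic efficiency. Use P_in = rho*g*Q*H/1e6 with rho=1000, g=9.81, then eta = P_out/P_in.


P_in = 1000 * 9.81 * 2.1 * 159.8 / 1e6 = 3.2920 MW
eta = 3.0 / 3.2920 = 0.9113


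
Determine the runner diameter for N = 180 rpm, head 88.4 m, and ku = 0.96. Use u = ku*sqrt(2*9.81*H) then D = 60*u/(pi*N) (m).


u = 0.96 * sqrt(2*9.81*88.4) = 39.9804 m/s
D = 60 * 39.9804 / (pi * 180) = 4.2420 m


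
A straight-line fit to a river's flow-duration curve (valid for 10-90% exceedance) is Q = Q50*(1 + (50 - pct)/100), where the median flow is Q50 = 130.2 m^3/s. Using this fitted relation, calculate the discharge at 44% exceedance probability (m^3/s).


Q = 130.2 * (1 + (50 - 44)/100) = 138.0120 m^3/s


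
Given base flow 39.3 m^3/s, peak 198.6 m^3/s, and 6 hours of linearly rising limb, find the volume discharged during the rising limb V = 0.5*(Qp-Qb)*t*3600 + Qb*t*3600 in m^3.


V = 0.5*(198.6 - 39.3)*6*3600 + 39.3*6*3600 = 2.5693e+06 m^3


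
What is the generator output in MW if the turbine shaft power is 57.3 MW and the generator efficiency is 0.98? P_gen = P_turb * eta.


P_gen = 57.3 * 0.98 = 56.1540 MW


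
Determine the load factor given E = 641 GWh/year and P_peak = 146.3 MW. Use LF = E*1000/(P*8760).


LF = 641 * 1000 / (146.3 * 8760) = 0.5002


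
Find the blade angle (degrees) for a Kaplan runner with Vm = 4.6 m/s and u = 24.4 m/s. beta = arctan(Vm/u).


beta = arctan(4.6 / 24.4) = 10.6764 degrees


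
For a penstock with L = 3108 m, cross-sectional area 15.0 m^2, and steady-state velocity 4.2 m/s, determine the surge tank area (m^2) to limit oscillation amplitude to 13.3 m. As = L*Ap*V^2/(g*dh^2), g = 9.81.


As = 3108 * 15.0 * 4.2^2 / (9.81 * 13.3^2) = 473.9129 m^2


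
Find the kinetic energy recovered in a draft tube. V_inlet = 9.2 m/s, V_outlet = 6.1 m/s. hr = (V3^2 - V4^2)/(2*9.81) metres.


hr = (9.2^2 - 6.1^2) / (2*9.81) = 2.4174 m


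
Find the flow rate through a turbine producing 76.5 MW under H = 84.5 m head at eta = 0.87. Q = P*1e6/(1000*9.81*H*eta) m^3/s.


Q = 76.5 * 1e6 / (1000 * 9.81 * 84.5 * 0.87) = 106.0758 m^3/s


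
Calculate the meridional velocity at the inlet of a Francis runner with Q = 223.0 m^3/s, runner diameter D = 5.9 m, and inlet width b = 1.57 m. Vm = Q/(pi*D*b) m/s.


Vm = 223.0 / (pi * 5.9 * 1.57) = 7.6631 m/s


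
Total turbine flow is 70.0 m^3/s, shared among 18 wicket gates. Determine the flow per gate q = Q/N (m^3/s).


q = 70.0 / 18 = 3.8889 m^3/s


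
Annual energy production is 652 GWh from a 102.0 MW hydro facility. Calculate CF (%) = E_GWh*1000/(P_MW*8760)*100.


CF = 652 * 1000 / (102.0 * 8760) * 100 = 72.9698 %


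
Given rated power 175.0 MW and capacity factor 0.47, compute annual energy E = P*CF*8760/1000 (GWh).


E = 175.0 * 0.47 * 8760 / 1000 = 720.5100 GWh


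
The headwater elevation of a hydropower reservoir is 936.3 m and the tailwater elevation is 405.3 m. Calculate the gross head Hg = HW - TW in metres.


Hg = 936.3 - 405.3 = 531.0000 m


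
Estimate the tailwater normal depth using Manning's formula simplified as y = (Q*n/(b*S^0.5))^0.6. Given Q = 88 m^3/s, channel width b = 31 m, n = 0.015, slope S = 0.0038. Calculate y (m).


y = (88 * 0.015 / (31 * 0.0038^0.5))^0.6 = 0.8009 m


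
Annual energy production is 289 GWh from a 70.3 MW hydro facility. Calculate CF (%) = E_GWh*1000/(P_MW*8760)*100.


CF = 289 * 1000 / (70.3 * 8760) * 100 = 46.9287 %


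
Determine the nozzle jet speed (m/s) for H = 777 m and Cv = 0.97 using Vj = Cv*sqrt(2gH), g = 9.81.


Vj = 0.97 * sqrt(2*9.81*777) = 119.7655 m/s


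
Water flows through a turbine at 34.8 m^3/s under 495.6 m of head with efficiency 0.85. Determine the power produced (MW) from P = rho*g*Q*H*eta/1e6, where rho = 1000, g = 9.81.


P = 1000 * 9.81 * 34.8 * 495.6 * 0.85 / 1e6 = 143.8131 MW


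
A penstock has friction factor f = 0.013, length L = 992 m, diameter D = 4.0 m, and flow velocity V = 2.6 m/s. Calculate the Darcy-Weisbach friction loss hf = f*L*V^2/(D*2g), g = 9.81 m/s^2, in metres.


hf = 0.013 * 992 * 2.6^2 / (4.0 * 2 * 9.81) = 1.1108 m


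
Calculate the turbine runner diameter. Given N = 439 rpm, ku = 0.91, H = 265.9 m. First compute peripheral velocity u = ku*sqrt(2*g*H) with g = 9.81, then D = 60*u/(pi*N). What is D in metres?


u = 0.91 * sqrt(2*9.81*265.9) = 65.7279 m/s
D = 60 * 65.7279 / (pi * 439) = 2.8595 m


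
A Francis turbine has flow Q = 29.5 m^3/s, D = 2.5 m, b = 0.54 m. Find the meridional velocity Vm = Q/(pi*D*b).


Vm = 29.5 / (pi * 2.5 * 0.54) = 6.9557 m/s


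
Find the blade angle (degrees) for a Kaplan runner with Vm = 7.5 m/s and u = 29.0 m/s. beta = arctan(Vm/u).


beta = arctan(7.5 / 29.0) = 14.5002 degrees


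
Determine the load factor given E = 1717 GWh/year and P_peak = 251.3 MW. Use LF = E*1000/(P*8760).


LF = 1717 * 1000 / (251.3 * 8760) = 0.7800


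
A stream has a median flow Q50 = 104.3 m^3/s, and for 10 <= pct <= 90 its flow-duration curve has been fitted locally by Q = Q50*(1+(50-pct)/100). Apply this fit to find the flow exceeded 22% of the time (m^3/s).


Q = 104.3 * (1 + (50 - 22)/100) = 133.5040 m^3/s


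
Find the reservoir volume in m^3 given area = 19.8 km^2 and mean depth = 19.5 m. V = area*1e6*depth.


V = 19.8 * 1e6 * 19.5 = 3.8610e+08 m^3


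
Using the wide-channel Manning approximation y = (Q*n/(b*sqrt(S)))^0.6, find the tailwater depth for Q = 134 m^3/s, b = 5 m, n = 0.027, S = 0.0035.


y = (134 * 0.027 / (5 * 0.0035^0.5))^0.6 = 4.4924 m


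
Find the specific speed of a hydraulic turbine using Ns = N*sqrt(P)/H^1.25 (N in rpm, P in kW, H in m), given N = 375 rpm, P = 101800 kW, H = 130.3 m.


Ns = 375 * 101800^0.5 / 130.3^1.25 = 271.7845


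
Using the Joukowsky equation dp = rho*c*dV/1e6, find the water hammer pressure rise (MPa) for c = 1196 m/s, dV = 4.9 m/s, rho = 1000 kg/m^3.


dp = 1000 * 1196 * 4.9 / 1e6 = 5.8604 MPa


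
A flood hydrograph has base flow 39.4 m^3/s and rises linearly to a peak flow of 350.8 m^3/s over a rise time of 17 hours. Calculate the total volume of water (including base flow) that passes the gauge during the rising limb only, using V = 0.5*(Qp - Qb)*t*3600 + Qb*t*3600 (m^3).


V = 0.5*(350.8 - 39.4)*17*3600 + 39.4*17*3600 = 1.1940e+07 m^3


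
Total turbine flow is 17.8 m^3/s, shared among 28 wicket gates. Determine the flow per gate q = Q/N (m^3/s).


q = 17.8 / 28 = 0.6357 m^3/s


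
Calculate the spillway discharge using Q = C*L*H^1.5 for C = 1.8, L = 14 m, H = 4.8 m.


Q = 1.8 * 14 * 4.8^1.5 = 265.0101 m^3/s


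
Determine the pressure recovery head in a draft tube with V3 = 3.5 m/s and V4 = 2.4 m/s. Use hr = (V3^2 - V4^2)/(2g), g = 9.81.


hr = (3.5^2 - 2.4^2) / (2*9.81) = 0.3308 m


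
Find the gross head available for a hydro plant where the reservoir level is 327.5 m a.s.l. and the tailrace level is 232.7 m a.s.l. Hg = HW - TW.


Hg = 327.5 - 232.7 = 94.8000 m


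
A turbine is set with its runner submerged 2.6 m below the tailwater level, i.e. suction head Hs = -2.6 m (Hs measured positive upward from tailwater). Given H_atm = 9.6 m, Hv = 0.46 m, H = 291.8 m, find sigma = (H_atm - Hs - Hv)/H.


sigma = (9.6 - (-2.6) - 0.46) / 291.8 = 0.0402


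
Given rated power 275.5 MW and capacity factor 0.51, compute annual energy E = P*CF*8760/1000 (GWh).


E = 275.5 * 0.51 * 8760 / 1000 = 1230.8238 GWh


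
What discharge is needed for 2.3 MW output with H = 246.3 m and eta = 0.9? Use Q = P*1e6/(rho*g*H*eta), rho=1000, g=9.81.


Q = 2.3 * 1e6 / (1000 * 9.81 * 246.3 * 0.9) = 1.0577 m^3/s


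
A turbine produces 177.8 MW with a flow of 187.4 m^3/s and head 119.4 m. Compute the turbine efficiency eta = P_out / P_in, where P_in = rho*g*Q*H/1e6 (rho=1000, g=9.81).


P_in = 1000 * 9.81 * 187.4 * 119.4 / 1e6 = 219.5042 MW
eta = 177.8 / 219.5042 = 0.8100


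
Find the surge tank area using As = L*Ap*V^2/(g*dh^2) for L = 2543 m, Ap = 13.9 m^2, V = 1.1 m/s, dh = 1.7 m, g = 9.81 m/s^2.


As = 2543 * 13.9 * 1.1^2 / (9.81 * 1.7^2) = 1508.6194 m^2


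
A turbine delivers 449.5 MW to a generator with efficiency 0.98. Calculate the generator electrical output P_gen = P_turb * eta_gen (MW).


P_gen = 449.5 * 0.98 = 440.5100 MW


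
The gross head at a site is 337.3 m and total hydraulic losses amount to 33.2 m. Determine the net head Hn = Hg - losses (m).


Hn = 337.3 - 33.2 = 304.1000 m


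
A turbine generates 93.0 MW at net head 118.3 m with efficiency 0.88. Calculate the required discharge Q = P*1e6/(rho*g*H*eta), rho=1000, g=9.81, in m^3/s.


Q = 93.0 * 1e6 / (1000 * 9.81 * 118.3 * 0.88) = 91.0640 m^3/s


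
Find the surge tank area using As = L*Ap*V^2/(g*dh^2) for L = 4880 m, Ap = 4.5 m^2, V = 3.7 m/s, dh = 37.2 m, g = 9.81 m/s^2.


As = 4880 * 4.5 * 3.7^2 / (9.81 * 37.2^2) = 22.1453 m^2


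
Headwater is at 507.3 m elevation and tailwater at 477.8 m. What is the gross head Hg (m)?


Hg = 507.3 - 477.8 = 29.5000 m


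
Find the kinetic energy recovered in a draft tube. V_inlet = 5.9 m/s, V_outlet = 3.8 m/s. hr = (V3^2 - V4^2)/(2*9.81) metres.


hr = (5.9^2 - 3.8^2) / (2*9.81) = 1.0382 m


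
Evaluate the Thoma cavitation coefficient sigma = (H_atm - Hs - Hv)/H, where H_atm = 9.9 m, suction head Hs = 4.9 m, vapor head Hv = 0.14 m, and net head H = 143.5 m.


sigma = (9.9 - 4.9 - 0.14) / 143.5 = 0.0339


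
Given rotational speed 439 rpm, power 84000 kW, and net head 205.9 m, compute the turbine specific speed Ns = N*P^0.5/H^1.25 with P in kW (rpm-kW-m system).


Ns = 439 * 84000^0.5 / 205.9^1.25 = 163.1300


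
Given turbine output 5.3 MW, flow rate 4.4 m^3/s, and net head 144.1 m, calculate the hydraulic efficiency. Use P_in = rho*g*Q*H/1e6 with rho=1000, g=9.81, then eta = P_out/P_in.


P_in = 1000 * 9.81 * 4.4 * 144.1 / 1e6 = 6.2199 MW
eta = 5.3 / 6.2199 = 0.8521


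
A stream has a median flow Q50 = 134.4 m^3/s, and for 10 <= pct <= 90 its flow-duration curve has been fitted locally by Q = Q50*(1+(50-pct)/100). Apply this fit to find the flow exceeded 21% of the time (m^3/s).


Q = 134.4 * (1 + (50 - 21)/100) = 173.3760 m^3/s


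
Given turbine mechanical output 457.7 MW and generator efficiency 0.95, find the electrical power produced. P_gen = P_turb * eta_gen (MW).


P_gen = 457.7 * 0.95 = 434.8150 MW


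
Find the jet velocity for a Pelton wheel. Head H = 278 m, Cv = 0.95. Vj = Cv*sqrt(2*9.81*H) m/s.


Vj = 0.95 * sqrt(2*9.81*278) = 70.1610 m/s


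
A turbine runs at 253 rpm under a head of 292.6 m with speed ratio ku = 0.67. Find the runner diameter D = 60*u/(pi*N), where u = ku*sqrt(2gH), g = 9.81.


u = 0.67 * sqrt(2*9.81*292.6) = 50.7647 m/s
D = 60 * 50.7647 / (pi * 253) = 3.8321 m


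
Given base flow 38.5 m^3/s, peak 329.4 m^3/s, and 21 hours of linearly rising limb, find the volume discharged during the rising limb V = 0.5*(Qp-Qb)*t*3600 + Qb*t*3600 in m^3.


V = 0.5*(329.4 - 38.5)*21*3600 + 38.5*21*3600 = 1.3907e+07 m^3


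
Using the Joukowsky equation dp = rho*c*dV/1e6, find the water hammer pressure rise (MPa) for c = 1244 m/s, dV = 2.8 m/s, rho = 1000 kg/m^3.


dp = 1000 * 1244 * 2.8 / 1e6 = 3.4832 MPa


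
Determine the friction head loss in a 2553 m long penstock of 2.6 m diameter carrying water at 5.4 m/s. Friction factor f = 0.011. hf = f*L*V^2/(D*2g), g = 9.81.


hf = 0.011 * 2553 * 5.4^2 / (2.6 * 2 * 9.81) = 16.0531 m


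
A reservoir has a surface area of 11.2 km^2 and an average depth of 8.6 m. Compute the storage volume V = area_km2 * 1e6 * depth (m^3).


V = 11.2 * 1e6 * 8.6 = 9.6320e+07 m^3


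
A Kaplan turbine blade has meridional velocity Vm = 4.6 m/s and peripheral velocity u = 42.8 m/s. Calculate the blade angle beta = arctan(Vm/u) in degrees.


beta = arctan(4.6 / 42.8) = 6.1344 degrees


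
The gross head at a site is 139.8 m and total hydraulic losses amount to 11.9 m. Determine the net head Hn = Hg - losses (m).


Hn = 139.8 - 11.9 = 127.9000 m


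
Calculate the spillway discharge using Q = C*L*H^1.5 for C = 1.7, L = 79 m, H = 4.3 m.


Q = 1.7 * 79 * 4.3^1.5 = 1197.5088 m^3/s


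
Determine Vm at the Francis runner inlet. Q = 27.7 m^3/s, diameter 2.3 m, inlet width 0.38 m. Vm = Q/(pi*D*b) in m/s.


Vm = 27.7 / (pi * 2.3 * 0.38) = 10.0883 m/s


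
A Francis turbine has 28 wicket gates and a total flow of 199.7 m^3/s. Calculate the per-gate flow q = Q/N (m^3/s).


q = 199.7 / 28 = 7.1321 m^3/s


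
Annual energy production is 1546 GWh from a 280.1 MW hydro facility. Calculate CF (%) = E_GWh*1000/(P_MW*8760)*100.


CF = 1546 * 1000 / (280.1 * 8760) * 100 = 63.0075 %


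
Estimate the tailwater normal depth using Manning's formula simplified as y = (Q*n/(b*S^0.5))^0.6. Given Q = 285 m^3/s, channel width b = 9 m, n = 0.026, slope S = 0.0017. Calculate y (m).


y = (285 * 0.026 / (9 * 0.0017^0.5))^0.6 = 6.0285 m


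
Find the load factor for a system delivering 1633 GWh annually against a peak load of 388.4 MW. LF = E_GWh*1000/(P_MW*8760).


LF = 1633 * 1000 / (388.4 * 8760) = 0.4800


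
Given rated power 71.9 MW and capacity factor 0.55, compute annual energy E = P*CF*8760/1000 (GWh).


E = 71.9 * 0.55 * 8760 / 1000 = 346.4142 GWh


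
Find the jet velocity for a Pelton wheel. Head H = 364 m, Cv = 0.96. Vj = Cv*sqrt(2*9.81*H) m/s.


Vj = 0.96 * sqrt(2*9.81*364) = 81.1281 m/s


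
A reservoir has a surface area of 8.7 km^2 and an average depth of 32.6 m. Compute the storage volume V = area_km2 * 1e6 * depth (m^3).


V = 8.7 * 1e6 * 32.6 = 2.8362e+08 m^3


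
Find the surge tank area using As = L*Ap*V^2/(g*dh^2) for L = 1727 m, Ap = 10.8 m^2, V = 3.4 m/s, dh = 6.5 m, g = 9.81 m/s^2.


As = 1727 * 10.8 * 3.4^2 / (9.81 * 6.5^2) = 520.2094 m^2


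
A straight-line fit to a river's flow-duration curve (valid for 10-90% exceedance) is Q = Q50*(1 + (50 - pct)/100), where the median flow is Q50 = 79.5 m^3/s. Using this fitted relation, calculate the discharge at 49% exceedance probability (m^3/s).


Q = 79.5 * (1 + (50 - 49)/100) = 80.2950 m^3/s


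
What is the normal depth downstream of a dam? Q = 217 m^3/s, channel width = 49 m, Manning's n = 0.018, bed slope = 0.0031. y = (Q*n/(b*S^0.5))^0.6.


y = (217 * 0.018 / (49 * 0.0031^0.5))^0.6 = 1.2403 m


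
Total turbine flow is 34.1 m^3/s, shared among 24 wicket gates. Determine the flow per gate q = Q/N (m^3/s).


q = 34.1 / 24 = 1.4208 m^3/s


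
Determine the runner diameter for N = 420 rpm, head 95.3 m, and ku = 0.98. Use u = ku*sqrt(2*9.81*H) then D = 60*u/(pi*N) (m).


u = 0.98 * sqrt(2*9.81*95.3) = 42.3762 m/s
D = 60 * 42.3762 / (pi * 420) = 1.9270 m


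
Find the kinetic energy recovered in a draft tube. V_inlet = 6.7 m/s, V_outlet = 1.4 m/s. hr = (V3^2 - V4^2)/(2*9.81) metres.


hr = (6.7^2 - 1.4^2) / (2*9.81) = 2.1881 m


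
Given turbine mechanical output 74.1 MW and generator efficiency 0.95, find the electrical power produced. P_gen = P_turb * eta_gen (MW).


P_gen = 74.1 * 0.95 = 70.3950 MW


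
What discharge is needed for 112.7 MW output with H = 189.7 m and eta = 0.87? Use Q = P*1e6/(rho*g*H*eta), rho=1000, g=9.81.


Q = 112.7 * 1e6 / (1000 * 9.81 * 189.7 * 0.87) = 69.6095 m^3/s


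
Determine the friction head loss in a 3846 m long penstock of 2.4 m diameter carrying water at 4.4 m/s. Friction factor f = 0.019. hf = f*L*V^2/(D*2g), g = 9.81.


hf = 0.019 * 3846 * 4.4^2 / (2.4 * 2 * 9.81) = 30.0440 m


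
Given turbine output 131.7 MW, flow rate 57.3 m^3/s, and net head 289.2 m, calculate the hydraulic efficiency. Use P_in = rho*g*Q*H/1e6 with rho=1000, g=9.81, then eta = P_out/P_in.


P_in = 1000 * 9.81 * 57.3 * 289.2 / 1e6 = 162.5631 MW
eta = 131.7 / 162.5631 = 0.8101


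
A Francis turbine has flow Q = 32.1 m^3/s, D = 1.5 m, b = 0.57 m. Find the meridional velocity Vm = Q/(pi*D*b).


Vm = 32.1 / (pi * 1.5 * 0.57) = 11.9506 m/s


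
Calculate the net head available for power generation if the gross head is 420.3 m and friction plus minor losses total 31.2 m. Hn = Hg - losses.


Hn = 420.3 - 31.2 = 389.1000 m


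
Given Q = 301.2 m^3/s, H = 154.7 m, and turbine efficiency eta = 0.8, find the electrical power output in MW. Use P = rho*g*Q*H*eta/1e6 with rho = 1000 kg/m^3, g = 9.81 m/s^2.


P = 1000 * 9.81 * 301.2 * 154.7 * 0.8 / 1e6 = 365.6826 MW


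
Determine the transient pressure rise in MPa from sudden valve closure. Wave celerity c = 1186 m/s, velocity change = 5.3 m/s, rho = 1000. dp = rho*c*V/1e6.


dp = 1000 * 1186 * 5.3 / 1e6 = 6.2858 MPa


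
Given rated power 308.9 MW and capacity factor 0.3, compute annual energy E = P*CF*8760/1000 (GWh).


E = 308.9 * 0.3 * 8760 / 1000 = 811.7892 GWh


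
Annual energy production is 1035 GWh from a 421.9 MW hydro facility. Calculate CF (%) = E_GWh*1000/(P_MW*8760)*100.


CF = 1035 * 1000 / (421.9 * 8760) * 100 = 28.0044 %


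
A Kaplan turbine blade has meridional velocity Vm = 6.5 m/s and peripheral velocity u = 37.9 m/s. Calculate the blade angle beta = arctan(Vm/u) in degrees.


beta = arctan(6.5 / 37.9) = 9.7318 degrees


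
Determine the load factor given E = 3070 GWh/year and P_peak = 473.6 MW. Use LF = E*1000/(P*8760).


LF = 3070 * 1000 / (473.6 * 8760) = 0.7400


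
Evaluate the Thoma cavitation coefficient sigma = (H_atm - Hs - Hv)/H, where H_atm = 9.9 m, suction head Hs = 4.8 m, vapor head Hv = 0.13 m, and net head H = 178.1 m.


sigma = (9.9 - 4.8 - 0.13) / 178.1 = 0.0279


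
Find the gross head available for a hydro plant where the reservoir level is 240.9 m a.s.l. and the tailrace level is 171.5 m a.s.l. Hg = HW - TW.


Hg = 240.9 - 171.5 = 69.4000 m


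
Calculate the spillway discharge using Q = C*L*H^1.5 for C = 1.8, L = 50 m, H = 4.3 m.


Q = 1.8 * 50 * 4.3^1.5 = 802.5003 m^3/s


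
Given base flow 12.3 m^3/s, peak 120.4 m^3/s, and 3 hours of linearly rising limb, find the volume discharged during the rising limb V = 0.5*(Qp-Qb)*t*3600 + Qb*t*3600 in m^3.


V = 0.5*(120.4 - 12.3)*3*3600 + 12.3*3*3600 = 716580.0000 m^3


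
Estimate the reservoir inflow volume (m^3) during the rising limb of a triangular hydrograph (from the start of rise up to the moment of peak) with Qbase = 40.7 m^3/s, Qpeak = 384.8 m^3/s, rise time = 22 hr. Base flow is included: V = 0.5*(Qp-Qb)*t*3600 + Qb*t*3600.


V = 0.5*(384.8 - 40.7)*22*3600 + 40.7*22*3600 = 1.6850e+07 m^3


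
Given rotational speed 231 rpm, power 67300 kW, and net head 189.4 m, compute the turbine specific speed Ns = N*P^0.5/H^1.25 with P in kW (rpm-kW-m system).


Ns = 231 * 67300^0.5 / 189.4^1.25 = 85.2893


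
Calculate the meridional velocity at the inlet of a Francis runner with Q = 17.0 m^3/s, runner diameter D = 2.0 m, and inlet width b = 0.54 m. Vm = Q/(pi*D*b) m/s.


Vm = 17.0 / (pi * 2.0 * 0.54) = 5.0104 m/s


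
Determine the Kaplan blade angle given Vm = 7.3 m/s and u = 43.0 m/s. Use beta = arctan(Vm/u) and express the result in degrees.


beta = arctan(7.3 / 43.0) = 9.6351 degrees


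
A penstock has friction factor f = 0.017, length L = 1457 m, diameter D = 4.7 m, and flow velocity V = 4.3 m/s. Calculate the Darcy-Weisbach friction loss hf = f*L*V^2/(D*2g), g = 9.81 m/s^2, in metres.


hf = 0.017 * 1457 * 4.3^2 / (4.7 * 2 * 9.81) = 4.9665 m


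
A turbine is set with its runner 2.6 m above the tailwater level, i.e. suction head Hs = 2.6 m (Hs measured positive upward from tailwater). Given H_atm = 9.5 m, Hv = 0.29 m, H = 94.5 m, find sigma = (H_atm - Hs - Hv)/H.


sigma = (9.5 - 2.6 - 0.29) / 94.5 = 0.0699


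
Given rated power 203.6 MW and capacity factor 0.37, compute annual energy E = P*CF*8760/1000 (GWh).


E = 203.6 * 0.37 * 8760 / 1000 = 659.9083 GWh


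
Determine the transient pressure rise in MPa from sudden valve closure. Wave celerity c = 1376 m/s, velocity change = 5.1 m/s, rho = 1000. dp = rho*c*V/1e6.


dp = 1000 * 1376 * 5.1 / 1e6 = 7.0176 MPa


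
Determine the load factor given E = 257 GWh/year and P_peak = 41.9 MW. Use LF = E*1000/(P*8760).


LF = 257 * 1000 / (41.9 * 8760) = 0.7002


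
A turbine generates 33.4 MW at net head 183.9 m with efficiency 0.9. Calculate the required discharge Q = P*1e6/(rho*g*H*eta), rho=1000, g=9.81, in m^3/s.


Q = 33.4 * 1e6 / (1000 * 9.81 * 183.9 * 0.9) = 20.5709 m^3/s


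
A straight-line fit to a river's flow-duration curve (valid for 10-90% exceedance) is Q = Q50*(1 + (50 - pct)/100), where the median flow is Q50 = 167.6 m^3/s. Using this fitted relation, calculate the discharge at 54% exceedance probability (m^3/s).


Q = 167.6 * (1 + (50 - 54)/100) = 160.8960 m^3/s


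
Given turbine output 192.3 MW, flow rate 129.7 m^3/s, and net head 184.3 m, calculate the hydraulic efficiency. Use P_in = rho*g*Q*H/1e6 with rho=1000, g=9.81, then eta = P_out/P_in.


P_in = 1000 * 9.81 * 129.7 * 184.3 / 1e6 = 234.4954 MW
eta = 192.3 / 234.4954 = 0.8201


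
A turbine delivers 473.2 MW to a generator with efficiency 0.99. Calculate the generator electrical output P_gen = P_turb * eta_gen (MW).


P_gen = 473.2 * 0.99 = 468.4680 MW


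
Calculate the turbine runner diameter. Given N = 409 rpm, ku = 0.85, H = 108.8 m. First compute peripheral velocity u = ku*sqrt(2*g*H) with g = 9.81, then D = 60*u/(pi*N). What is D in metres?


u = 0.85 * sqrt(2*9.81*108.8) = 39.2720 m/s
D = 60 * 39.2720 / (pi * 409) = 1.8338 m


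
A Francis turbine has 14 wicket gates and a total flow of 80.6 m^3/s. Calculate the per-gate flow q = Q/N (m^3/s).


q = 80.6 / 14 = 5.7571 m^3/s


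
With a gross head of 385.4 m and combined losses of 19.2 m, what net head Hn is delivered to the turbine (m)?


Hn = 385.4 - 19.2 = 366.2000 m


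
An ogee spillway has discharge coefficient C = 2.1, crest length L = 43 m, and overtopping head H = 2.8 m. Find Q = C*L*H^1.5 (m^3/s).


Q = 2.1 * 43 * 2.8^1.5 = 423.0822 m^3/s


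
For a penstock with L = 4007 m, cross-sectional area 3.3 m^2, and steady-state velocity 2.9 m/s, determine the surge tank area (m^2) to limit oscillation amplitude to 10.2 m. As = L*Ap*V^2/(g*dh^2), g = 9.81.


As = 4007 * 3.3 * 2.9^2 / (9.81 * 10.2^2) = 108.9582 m^2


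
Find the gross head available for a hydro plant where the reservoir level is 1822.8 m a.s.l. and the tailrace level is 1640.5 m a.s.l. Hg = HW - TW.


Hg = 1822.8 - 1640.5 = 182.3000 m


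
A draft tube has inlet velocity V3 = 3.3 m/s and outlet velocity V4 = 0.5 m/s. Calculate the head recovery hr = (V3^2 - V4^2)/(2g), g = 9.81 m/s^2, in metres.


hr = (3.3^2 - 0.5^2) / (2*9.81) = 0.5423 m


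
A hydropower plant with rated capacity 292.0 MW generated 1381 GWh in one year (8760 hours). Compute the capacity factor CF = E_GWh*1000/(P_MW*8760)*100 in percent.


CF = 1381 * 1000 / (292.0 * 8760) * 100 = 53.9892 %


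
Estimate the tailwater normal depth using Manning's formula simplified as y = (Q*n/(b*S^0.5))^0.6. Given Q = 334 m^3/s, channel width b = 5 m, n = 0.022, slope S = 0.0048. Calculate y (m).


y = (334 * 0.022 / (5 * 0.0048^0.5))^0.6 = 6.2510 m


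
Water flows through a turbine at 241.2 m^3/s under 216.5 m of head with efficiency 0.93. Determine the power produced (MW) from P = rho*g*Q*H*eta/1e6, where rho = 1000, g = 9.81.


P = 1000 * 9.81 * 241.2 * 216.5 * 0.93 / 1e6 = 476.4169 MW


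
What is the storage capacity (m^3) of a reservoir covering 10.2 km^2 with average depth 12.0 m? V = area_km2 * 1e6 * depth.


V = 10.2 * 1e6 * 12.0 = 1.2240e+08 m^3


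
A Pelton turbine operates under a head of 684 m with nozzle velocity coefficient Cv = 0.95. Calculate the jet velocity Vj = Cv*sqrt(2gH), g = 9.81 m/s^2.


Vj = 0.95 * sqrt(2*9.81*684) = 110.0528 m/s


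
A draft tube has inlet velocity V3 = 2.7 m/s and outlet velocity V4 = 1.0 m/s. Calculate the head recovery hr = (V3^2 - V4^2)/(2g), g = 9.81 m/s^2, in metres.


hr = (2.7^2 - 1.0^2) / (2*9.81) = 0.3206 m


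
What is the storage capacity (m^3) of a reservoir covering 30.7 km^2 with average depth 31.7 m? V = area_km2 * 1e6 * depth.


V = 30.7 * 1e6 * 31.7 = 9.7319e+08 m^3


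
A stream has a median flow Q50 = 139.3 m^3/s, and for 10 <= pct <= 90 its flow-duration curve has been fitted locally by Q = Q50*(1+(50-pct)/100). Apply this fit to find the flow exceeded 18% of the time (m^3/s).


Q = 139.3 * (1 + (50 - 18)/100) = 183.8760 m^3/s


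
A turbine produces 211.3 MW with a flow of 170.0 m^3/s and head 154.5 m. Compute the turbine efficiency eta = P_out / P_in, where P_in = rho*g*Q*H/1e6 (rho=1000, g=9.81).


P_in = 1000 * 9.81 * 170.0 * 154.5 / 1e6 = 257.6596 MW
eta = 211.3 / 257.6596 = 0.8201


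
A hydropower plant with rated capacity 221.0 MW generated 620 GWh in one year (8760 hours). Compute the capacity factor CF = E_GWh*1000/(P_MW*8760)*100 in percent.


CF = 620 * 1000 / (221.0 * 8760) * 100 = 32.0255 %


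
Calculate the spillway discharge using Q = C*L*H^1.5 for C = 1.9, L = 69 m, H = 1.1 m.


Q = 1.9 * 69 * 1.1^1.5 = 151.2487 m^3/s


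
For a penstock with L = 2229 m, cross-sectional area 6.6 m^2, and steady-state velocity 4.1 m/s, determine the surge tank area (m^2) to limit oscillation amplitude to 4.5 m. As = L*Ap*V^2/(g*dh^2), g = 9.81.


As = 2229 * 6.6 * 4.1^2 / (9.81 * 4.5^2) = 1244.8806 m^2


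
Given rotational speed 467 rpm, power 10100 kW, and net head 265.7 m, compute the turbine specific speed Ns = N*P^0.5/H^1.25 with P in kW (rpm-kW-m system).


Ns = 467 * 10100^0.5 / 265.7^1.25 = 43.7510


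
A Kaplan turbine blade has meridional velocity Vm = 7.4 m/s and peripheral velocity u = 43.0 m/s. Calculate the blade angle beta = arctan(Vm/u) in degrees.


beta = arctan(7.4 / 43.0) = 9.7646 degrees


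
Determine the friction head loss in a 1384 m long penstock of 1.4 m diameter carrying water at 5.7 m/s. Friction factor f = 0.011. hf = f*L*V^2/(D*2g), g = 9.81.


hf = 0.011 * 1384 * 5.7^2 / (1.4 * 2 * 9.81) = 18.0074 m


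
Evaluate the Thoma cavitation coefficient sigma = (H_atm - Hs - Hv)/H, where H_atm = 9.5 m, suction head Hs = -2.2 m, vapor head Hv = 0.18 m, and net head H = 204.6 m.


sigma = (9.5 - (-2.2) - 0.18) / 204.6 = 0.0563


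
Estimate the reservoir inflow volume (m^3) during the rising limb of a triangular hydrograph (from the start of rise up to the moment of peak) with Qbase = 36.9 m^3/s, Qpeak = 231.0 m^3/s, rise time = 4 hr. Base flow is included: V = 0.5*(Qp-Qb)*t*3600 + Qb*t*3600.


V = 0.5*(231.0 - 36.9)*4*3600 + 36.9*4*3600 = 1.9289e+06 m^3


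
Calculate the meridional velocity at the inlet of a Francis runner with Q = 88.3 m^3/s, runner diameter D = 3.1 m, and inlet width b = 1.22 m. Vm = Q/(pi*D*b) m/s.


Vm = 88.3 / (pi * 3.1 * 1.22) = 7.4317 m/s


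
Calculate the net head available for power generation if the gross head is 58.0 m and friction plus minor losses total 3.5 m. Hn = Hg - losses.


Hn = 58.0 - 3.5 = 54.5000 m


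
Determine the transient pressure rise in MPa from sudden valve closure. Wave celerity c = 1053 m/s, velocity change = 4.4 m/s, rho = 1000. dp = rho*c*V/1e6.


dp = 1000 * 1053 * 4.4 / 1e6 = 4.6332 MPa


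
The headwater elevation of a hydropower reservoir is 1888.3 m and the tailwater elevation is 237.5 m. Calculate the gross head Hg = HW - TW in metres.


Hg = 1888.3 - 237.5 = 1650.8000 m


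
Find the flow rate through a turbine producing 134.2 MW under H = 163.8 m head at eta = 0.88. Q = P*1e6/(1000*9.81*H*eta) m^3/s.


Q = 134.2 * 1e6 / (1000 * 9.81 * 163.8 * 0.88) = 94.9045 m^3/s


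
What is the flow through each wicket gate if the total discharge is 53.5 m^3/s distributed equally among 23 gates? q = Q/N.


q = 53.5 / 23 = 2.3261 m^3/s


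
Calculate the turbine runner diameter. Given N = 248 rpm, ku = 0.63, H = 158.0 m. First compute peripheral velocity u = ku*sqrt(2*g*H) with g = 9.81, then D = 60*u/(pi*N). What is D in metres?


u = 0.63 * sqrt(2*9.81*158.0) = 35.0767 m/s
D = 60 * 35.0767 / (pi * 248) = 2.7013 m


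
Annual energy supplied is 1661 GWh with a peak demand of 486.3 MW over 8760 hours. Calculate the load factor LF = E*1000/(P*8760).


LF = 1661 * 1000 / (486.3 * 8760) = 0.3899


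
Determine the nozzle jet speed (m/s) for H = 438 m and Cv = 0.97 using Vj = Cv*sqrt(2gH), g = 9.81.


Vj = 0.97 * sqrt(2*9.81*438) = 89.9204 m/s


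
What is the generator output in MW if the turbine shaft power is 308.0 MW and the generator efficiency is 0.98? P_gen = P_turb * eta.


P_gen = 308.0 * 0.98 = 301.8400 MW


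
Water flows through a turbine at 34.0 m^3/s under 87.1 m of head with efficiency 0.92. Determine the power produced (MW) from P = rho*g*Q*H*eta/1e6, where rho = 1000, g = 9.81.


P = 1000 * 9.81 * 34.0 * 87.1 * 0.92 / 1e6 = 26.7272 MW


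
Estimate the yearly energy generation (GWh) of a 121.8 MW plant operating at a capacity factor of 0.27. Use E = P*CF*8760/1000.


E = 121.8 * 0.27 * 8760 / 1000 = 288.0814 GWh


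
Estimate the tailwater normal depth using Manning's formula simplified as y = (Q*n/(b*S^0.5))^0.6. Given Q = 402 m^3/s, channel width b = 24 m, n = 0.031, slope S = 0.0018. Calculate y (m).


y = (402 * 0.031 / (24 * 0.0018^0.5))^0.6 = 4.4941 m


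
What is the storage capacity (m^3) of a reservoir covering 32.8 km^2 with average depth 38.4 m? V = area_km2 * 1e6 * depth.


V = 32.8 * 1e6 * 38.4 = 1.2595e+09 m^3


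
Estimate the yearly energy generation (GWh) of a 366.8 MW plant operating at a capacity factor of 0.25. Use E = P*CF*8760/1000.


E = 366.8 * 0.25 * 8760 / 1000 = 803.2920 GWh


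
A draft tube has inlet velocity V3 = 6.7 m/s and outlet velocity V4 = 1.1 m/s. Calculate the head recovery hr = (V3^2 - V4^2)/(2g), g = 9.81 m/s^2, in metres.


hr = (6.7^2 - 1.1^2) / (2*9.81) = 2.2263 m


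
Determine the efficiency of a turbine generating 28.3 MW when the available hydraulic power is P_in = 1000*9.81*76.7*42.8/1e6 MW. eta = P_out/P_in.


P_in = 1000 * 9.81 * 76.7 * 42.8 / 1e6 = 32.2039 MW
eta = 28.3 / 32.2039 = 0.8788


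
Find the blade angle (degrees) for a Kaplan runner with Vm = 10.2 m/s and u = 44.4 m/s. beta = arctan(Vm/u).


beta = arctan(10.2 / 44.4) = 12.9381 degrees


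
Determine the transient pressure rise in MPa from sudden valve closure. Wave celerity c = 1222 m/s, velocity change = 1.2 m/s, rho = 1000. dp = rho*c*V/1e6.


dp = 1000 * 1222 * 1.2 / 1e6 = 1.4664 MPa


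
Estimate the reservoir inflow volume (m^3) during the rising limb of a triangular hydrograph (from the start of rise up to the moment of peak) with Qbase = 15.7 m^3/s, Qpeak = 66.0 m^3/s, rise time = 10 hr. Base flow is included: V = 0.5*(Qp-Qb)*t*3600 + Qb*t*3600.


V = 0.5*(66.0 - 15.7)*10*3600 + 15.7*10*3600 = 1.4706e+06 m^3


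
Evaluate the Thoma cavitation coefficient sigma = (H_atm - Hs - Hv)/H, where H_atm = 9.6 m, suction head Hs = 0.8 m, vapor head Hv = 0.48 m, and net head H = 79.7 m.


sigma = (9.6 - 0.8 - 0.48) / 79.7 = 0.1044


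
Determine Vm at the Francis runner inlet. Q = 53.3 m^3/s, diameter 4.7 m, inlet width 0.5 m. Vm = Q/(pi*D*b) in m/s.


Vm = 53.3 / (pi * 4.7 * 0.5) = 7.2195 m/s


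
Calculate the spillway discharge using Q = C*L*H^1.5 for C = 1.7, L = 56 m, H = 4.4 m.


Q = 1.7 * 56 * 4.4^1.5 = 878.6501 m^3/s


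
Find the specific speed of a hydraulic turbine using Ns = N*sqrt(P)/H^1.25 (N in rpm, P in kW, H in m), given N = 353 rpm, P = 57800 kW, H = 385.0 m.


Ns = 353 * 57800^0.5 / 385.0^1.25 = 49.7637


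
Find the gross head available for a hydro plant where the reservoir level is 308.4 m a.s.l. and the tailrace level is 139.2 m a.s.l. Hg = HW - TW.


Hg = 308.4 - 139.2 = 169.2000 m


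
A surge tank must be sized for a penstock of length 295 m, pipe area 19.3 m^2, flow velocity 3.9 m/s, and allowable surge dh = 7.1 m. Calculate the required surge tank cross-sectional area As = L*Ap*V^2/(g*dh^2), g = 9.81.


As = 295 * 19.3 * 3.9^2 / (9.81 * 7.1^2) = 175.1148 m^2


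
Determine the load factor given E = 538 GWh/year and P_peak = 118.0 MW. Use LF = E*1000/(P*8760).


LF = 538 * 1000 / (118.0 * 8760) = 0.5205


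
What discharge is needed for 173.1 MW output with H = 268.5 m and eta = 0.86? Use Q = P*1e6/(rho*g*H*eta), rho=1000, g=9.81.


Q = 173.1 * 1e6 / (1000 * 9.81 * 268.5 * 0.86) = 76.4162 m^3/s


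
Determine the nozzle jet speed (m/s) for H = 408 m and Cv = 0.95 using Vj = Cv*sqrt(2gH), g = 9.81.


Vj = 0.95 * sqrt(2*9.81*408) = 84.9969 m/s


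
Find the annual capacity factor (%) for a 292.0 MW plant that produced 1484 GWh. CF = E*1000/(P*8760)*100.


CF = 1484 * 1000 / (292.0 * 8760) * 100 = 58.0159 %


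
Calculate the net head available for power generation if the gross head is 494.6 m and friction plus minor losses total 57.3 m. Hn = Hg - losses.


Hn = 494.6 - 57.3 = 437.3000 m


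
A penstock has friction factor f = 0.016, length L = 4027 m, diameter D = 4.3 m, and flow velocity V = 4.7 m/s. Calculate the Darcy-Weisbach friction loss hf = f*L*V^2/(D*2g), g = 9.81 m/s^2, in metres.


hf = 0.016 * 4027 * 4.7^2 / (4.3 * 2 * 9.81) = 16.8706 m


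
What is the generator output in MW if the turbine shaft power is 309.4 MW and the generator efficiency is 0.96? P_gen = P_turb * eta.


P_gen = 309.4 * 0.96 = 297.0240 MW


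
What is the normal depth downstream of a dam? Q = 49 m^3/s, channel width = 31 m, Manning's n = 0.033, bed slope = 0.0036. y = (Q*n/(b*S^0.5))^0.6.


y = (49 * 0.033 / (31 * 0.0036^0.5))^0.6 = 0.9194 m


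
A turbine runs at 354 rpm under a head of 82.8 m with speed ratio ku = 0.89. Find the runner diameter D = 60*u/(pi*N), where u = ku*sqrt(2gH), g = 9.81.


u = 0.89 * sqrt(2*9.81*82.8) = 35.8719 m/s
D = 60 * 35.8719 / (pi * 354) = 1.9353 m


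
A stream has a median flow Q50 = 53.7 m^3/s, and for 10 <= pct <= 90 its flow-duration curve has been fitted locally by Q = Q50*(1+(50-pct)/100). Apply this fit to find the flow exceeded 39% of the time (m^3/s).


Q = 53.7 * (1 + (50 - 39)/100) = 59.6070 m^3/s


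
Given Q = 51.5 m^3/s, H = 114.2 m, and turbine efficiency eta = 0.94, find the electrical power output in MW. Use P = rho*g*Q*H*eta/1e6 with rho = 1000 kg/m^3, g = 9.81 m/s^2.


P = 1000 * 9.81 * 51.5 * 114.2 * 0.94 / 1e6 = 54.2338 MW


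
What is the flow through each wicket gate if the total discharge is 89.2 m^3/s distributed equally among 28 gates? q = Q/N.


q = 89.2 / 28 = 3.1857 m^3/s
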